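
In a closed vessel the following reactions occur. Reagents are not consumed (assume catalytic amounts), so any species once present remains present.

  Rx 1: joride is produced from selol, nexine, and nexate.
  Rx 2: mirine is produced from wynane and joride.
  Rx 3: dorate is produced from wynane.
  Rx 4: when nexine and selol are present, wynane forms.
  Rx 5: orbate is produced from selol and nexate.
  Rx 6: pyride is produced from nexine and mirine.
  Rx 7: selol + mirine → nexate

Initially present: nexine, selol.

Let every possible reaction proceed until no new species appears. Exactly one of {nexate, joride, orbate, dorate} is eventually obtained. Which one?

nexine and selol present → wynane forms (Rx 4).
wynane present → dorate forms (Rx 3).
nexate would need selol and mirine (Rx 7), but mirine never forms. orbate would need selol and nexate (Rx 5), but nexate never forms. joride would need selol, nexine, and nexate (Rx 1), but nexate never forms.

dorate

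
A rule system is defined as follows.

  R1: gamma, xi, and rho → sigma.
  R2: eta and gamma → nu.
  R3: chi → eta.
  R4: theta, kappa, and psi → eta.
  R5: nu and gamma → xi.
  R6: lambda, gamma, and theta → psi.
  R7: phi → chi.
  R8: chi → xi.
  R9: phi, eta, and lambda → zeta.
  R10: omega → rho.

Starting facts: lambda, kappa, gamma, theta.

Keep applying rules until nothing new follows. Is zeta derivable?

zeta would need phi, eta, and lambda (R9), but phi is never established.

No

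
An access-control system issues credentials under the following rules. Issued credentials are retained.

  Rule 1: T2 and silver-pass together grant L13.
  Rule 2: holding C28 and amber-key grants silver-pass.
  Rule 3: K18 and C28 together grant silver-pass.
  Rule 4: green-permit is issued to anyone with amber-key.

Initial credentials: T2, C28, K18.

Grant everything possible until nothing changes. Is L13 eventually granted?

Yes

Holding K18 and C28 grants silver-pass (Rule 3).
Holding T2 and silver-pass grants L13 (Rule 1).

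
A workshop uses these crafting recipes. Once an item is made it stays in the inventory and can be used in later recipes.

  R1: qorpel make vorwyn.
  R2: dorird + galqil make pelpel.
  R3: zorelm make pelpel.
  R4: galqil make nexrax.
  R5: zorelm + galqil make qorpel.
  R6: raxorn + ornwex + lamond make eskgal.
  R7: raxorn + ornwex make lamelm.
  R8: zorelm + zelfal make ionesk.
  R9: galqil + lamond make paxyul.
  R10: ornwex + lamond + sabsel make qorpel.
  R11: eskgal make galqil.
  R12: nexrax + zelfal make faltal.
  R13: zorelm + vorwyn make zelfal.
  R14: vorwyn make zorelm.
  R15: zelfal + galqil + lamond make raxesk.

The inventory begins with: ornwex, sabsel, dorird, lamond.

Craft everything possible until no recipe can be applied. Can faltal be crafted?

No

faltal would need nexrax and zelfal (R12), but nexrax is never obtained.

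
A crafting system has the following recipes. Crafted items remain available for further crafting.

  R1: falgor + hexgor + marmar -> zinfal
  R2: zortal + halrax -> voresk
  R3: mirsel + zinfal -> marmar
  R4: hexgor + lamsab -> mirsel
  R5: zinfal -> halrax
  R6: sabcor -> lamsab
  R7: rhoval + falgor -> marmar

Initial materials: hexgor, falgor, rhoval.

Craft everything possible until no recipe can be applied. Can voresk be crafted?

No

voresk would need zortal and halrax (R2), but zortal is never obtained.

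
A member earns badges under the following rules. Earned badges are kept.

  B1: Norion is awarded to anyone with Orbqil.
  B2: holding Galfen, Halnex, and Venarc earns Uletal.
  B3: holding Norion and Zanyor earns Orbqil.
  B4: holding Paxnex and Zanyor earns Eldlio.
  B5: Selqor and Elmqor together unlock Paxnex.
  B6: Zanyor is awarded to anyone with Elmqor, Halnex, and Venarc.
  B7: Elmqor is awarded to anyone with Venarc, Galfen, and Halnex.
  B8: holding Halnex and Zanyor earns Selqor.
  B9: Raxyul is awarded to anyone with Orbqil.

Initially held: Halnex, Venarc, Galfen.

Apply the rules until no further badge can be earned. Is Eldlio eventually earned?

Yes

With Venarc, Galfen, and Halnex, Elmqor is earned (B7).
With Elmqor, Halnex, and Venarc, Zanyor is earned (B6).
With Halnex and Zanyor, Selqor is earned (B8).
With Selqor and Elmqor, Paxnex is earned (B5).
With Paxnex and Zanyor, Eldlio is earned (B4).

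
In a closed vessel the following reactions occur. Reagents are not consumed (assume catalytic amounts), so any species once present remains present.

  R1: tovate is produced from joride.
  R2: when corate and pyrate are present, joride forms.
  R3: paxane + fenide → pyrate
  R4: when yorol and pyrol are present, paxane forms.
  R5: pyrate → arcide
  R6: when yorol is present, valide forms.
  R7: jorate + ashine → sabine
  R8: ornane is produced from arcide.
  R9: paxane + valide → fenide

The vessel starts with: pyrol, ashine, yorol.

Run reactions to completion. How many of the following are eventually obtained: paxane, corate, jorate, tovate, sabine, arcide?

yorol present → valide forms (R6).
yorol and pyrol present → paxane forms (R4).
paxane and valide present → fenide forms (R9).
paxane and fenide present → pyrate forms (R3).
pyrate present → arcide forms (R5).
paxane: reached.
No rule produces corate, and it is not given.
No rule produces jorate, and it is not given.
tovate would need joride (R1), but joride never forms.
sabine would need jorate and ashine (R7), but jorate never forms.
arcide: reached.
Reached: paxane and arcide — 2 of the 6.

2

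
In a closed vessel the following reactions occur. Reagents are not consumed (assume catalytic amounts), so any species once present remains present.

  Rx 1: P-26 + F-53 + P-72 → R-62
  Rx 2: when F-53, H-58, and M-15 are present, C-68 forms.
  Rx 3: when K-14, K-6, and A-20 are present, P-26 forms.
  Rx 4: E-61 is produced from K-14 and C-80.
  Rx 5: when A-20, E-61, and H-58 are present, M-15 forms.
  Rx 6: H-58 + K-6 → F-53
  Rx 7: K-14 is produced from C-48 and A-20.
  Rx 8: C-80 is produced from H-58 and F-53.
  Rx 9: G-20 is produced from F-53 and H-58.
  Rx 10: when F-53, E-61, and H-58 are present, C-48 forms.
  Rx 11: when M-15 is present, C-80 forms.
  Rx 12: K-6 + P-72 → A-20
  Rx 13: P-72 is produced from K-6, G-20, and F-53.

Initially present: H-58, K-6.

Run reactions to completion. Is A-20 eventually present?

Yes

H-58 and K-6 present → F-53 forms (Rx 6).
F-53 and H-58 present → G-20 forms (Rx 9).
K-6, G-20, and F-53 present → P-72 forms (Rx 13).
K-6 and P-72 present → A-20 forms (Rx 12).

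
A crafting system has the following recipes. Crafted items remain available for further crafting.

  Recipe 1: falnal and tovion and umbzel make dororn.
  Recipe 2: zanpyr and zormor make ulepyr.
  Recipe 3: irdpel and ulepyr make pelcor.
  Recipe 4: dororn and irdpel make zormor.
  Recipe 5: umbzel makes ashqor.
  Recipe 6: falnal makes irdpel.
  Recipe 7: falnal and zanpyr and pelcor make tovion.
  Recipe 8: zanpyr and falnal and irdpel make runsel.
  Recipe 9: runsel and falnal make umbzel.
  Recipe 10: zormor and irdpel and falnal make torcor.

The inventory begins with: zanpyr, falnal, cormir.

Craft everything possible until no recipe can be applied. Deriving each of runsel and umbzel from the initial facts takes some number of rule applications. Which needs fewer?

runsel: Using Recipe 6, falnal makes irdpel. Using Recipe 8, zanpyr, falnal, and irdpel make runsel. [2 rule applications]
umbzel: Using Recipe 6, falnal makes irdpel. Using Recipe 8, zanpyr, falnal, and irdpel make runsel. runsel and falnal → umbzel (Recipe 9). [3 rule applications]
runsel needs fewer.

runsel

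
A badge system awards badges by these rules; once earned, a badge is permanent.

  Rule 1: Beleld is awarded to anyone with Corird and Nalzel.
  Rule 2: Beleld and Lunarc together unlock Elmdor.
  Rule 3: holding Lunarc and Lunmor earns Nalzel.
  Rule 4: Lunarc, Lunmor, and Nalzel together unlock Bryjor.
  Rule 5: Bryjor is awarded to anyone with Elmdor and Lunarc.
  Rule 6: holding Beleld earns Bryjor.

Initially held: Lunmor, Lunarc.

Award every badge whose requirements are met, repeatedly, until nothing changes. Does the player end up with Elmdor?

Elmdor would need Beleld and Lunarc (Rule 2), but Beleld is never earned.

No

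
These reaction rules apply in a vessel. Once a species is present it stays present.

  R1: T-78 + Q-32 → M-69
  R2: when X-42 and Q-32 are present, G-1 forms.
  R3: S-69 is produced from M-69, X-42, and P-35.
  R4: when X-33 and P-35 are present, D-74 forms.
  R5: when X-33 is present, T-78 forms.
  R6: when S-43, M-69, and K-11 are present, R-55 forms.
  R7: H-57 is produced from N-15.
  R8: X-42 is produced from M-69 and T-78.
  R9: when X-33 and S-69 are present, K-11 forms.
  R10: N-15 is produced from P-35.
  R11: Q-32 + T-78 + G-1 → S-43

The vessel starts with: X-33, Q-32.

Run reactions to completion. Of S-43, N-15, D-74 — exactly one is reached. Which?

S-43

X-33 present → T-78 forms (R5).
T-78 and Q-32 present → M-69 forms (R1).
M-69 and T-78 present → X-42 forms (R8).
X-42 and Q-32 present → G-1 forms (R2).
Q-32, T-78, and G-1 present → S-43 forms (R11).
D-74 would need X-33 and P-35 (R4), but P-35 never forms. N-15 would need P-35 (R10), but P-35 never forms.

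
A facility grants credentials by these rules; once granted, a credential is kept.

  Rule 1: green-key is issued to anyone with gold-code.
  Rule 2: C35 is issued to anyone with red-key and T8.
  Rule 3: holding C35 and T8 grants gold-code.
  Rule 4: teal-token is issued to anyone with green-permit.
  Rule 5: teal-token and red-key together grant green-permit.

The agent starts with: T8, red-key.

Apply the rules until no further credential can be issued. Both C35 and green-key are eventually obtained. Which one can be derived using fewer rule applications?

C35: Holding red-key and T8 grants C35 (Rule 2). [1 rule application]
green-key: Holding red-key and T8 grants C35 (Rule 2). Holding C35 and T8 grants gold-code (Rule 3). Holding gold-code grants green-key (Rule 1). [3 rule applications]
C35 needs fewer.

C35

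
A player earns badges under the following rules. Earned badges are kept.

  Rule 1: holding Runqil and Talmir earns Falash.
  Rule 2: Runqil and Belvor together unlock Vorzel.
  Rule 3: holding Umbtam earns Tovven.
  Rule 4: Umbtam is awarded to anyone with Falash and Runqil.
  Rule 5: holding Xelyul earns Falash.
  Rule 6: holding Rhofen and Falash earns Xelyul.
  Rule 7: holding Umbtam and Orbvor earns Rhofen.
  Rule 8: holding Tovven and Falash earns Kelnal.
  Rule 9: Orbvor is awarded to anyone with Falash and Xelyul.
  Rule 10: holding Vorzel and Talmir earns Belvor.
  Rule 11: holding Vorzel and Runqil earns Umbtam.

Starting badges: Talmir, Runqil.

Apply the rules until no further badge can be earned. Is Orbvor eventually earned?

Orbvor would need Falash and Xelyul (Rule 9), but Xelyul is never earned.

No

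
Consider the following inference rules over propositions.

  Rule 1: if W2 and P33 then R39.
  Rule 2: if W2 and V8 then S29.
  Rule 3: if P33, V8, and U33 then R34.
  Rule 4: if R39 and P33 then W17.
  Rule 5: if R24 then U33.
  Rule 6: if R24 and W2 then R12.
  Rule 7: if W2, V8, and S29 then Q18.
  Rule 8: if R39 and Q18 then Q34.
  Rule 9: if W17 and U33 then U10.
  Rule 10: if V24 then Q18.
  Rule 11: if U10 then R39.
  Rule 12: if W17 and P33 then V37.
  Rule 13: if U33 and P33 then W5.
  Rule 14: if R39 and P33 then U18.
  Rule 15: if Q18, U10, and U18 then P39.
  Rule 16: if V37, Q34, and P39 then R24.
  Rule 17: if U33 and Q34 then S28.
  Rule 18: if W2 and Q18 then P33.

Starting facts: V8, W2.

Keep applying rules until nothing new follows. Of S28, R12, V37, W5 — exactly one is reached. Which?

V37

From W2 and V8, Rule 2 gives S29.
W2, V8, and S29 hold, so Q18 follows (Rule 7).
W2 and Q18 hold, so P33 follows (Rule 18).
W2 and P33 hold, so R39 follows (Rule 1).
From R39 and P33, Rule 4 gives W17.
W17 and P33 hold, so V37 follows (Rule 12).
R12 would need R24 and W2 (Rule 6), but R24 is never established. S28 would need U33 and Q34 (Rule 17), but U33 is never established. W5 would need U33 and P33 (Rule 13), but U33 is never established.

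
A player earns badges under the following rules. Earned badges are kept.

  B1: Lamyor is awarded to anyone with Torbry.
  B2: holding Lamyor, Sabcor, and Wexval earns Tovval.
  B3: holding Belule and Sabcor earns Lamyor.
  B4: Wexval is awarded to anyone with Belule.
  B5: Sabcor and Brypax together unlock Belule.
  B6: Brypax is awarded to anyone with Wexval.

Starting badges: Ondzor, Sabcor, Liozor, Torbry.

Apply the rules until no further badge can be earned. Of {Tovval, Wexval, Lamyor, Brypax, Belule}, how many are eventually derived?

1

With Torbry, Lamyor is earned (B1).
Tovval would need Lamyor, Sabcor, and Wexval (B2), but Wexval is never earned.
Wexval would need Belule (B4), but Belule is never earned.
Lamyor: reached.
Brypax would need Wexval (B6), but Wexval is never earned.
Belule would need Sabcor and Brypax (B5), but Brypax is never earned.
Reached: Lamyor — 1 of the 5.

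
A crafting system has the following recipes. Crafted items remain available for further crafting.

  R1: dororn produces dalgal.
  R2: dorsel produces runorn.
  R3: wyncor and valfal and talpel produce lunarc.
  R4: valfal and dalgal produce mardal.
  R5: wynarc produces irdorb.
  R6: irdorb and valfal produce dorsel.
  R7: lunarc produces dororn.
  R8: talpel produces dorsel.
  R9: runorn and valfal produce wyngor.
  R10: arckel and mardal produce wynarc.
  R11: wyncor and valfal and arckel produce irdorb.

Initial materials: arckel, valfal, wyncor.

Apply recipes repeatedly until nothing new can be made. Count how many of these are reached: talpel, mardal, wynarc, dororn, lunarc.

0

No rule produces talpel, and it is not given.
mardal would need valfal and dalgal (R4), but dalgal is never obtained.
wynarc would need arckel and mardal (R10), but mardal is never obtained.
dororn would need lunarc (R7), but lunarc is never obtained.
lunarc would need wyncor, valfal, and talpel (R3), but talpel is never obtained.
None of the 5 are reached.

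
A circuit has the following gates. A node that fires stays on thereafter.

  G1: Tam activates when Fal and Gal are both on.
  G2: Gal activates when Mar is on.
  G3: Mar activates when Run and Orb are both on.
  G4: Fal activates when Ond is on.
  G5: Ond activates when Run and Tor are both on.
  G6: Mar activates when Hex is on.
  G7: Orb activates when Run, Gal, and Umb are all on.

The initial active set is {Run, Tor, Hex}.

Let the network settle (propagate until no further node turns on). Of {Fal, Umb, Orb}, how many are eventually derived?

Run and Tor are on, so Ond activates (G5).
Ond is on, so Fal activates (G4).
Fal: reached.
No rule produces Umb, and it is not given.
Orb would need Run, Gal, and Umb (G7), but Umb never turns on.
Reached: Fal — 1 of the 3.

1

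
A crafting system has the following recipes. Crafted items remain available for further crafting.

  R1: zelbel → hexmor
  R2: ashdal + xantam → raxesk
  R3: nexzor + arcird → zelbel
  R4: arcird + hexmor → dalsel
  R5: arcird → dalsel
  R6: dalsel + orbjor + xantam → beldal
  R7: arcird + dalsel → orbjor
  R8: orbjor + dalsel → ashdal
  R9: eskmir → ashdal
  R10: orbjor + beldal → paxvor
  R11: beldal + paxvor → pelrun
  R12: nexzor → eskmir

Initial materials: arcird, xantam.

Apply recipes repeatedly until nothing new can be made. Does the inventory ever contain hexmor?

No

hexmor would need zelbel (R1), but zelbel is never obtained.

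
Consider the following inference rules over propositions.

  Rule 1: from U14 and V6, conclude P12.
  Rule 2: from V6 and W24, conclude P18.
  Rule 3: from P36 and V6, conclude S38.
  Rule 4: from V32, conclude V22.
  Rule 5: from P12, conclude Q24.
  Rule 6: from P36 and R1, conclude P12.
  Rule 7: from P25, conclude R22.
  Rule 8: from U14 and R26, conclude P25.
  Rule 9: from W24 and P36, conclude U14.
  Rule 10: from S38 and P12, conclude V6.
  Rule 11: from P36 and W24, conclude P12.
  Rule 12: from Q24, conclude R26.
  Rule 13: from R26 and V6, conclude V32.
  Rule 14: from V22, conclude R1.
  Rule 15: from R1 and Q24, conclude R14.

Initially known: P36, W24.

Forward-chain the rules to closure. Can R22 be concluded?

Yes

From W24 and P36, Rule 9 gives U14.
P36 and W24 hold, so P12 follows (Rule 11).
P12 holds, so Q24 follows (Rule 5).
Q24 holds, so R26 follows (Rule 12).
U14 and R26 hold, so P25 follows (Rule 8).
P25 holds, so R22 follows (Rule 7).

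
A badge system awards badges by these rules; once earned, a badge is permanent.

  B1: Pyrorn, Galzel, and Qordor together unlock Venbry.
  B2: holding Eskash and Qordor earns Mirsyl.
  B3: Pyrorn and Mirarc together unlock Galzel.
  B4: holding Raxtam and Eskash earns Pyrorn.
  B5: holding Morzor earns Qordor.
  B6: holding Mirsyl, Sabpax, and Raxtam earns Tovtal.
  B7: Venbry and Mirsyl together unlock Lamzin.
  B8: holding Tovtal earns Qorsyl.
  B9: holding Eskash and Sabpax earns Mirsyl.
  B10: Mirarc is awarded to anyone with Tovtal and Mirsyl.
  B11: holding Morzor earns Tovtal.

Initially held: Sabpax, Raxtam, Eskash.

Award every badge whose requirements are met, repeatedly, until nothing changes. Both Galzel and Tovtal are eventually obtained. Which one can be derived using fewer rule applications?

Tovtal: With Eskash and Sabpax, Mirsyl is earned (B9). With Mirsyl, Sabpax, and Raxtam, Tovtal is earned (B6). [2 rule applications]
Galzel: With Raxtam and Eskash, Pyrorn is earned (B4). With Eskash and Sabpax, Mirsyl is earned (B9). With Mirsyl, Sabpax, and Raxtam, Tovtal is earned (B6). With Tovtal and Mirsyl, Mirarc is earned (B10). With Pyrorn and Mirarc, Galzel is earned (B3). [5 rule applications]
Tovtal needs fewer.

Tovtal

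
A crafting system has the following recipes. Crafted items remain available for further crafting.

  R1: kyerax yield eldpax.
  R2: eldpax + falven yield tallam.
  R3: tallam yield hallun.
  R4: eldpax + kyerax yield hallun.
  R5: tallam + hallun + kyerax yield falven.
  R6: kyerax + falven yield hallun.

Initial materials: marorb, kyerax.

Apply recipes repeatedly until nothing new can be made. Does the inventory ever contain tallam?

No

tallam would need eldpax and falven (R2), but falven is never obtained.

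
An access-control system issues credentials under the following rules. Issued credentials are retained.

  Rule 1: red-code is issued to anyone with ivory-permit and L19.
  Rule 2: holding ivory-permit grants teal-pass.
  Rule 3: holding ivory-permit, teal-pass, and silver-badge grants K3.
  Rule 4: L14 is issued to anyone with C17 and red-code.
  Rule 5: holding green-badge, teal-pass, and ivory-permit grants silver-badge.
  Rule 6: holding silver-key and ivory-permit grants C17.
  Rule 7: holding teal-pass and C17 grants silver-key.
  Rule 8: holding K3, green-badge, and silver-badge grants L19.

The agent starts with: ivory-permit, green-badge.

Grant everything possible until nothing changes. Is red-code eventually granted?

Holding ivory-permit grants teal-pass (Rule 2).
Holding green-badge, teal-pass, and ivory-permit grants silver-badge (Rule 5).
Holding ivory-permit, teal-pass, and silver-badge grants K3 (Rule 3).
Holding K3, green-badge, and silver-badge grants L19 (Rule 8).
Holding ivory-permit and L19 grants red-code (Rule 1).

Yes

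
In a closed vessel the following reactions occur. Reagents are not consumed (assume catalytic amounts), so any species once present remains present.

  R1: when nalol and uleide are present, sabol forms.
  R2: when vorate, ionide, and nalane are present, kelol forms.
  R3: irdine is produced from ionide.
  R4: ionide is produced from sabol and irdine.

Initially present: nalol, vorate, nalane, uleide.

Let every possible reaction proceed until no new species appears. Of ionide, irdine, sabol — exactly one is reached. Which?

sabol

nalol and uleide present → sabol forms (R1).
irdine would need ionide (R3), but ionide never forms. ionide would need sabol and irdine (R4), but irdine never forms.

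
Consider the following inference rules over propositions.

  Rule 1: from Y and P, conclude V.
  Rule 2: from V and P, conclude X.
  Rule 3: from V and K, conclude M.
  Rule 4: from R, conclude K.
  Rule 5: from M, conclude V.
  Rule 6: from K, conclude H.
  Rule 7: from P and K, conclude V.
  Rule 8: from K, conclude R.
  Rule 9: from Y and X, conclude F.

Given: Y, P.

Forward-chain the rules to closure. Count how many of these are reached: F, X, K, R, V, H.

3

Y and P hold, so V follows (Rule 1).
From V and P, Rule 2 gives X.
From Y and X, Rule 9 gives F.
F: reached.
X: reached.
K would need R (Rule 4), but R is never established.
R would need K (Rule 8), but K is never established.
V: reached.
H would need K (Rule 6), but K is never established.
Reached: F, X, and V — 3 of the 6.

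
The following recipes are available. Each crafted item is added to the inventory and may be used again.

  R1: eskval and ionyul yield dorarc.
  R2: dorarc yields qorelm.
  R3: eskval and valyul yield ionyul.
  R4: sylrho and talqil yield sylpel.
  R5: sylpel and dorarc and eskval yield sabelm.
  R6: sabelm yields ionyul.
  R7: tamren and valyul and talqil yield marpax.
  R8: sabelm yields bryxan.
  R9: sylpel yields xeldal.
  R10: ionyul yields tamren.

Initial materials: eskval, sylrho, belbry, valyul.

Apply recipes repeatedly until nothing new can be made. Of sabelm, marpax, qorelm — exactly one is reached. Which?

qorelm

Using R3, eskval and valyul make ionyul.
eskval and ionyul → dorarc (R1).
Using R2, dorarc makes qorelm.
marpax would need tamren, valyul, and talqil (R7), but talqil is never obtained. sabelm would need sylpel, dorarc, and eskval (R5), but sylpel is never obtained.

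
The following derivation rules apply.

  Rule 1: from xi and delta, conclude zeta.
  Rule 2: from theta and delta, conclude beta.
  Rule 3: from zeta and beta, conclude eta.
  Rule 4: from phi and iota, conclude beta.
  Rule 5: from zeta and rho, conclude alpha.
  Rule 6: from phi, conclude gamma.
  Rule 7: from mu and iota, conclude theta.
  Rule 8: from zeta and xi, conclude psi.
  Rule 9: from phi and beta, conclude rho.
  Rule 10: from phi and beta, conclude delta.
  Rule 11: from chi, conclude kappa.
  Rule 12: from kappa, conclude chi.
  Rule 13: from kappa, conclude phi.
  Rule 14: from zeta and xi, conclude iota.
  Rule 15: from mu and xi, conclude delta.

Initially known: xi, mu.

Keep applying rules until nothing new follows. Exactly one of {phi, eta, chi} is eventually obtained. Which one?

eta

mu and xi hold, so delta follows (Rule 15).
xi and delta hold, so zeta follows (Rule 1).
From zeta and xi, Rule 14 gives iota.
From mu and iota, Rule 7 gives theta.
From theta and delta, Rule 2 gives beta.
zeta and beta hold, so eta follows (Rule 3).
phi would need kappa (Rule 13), but kappa is never established. chi would need kappa (Rule 12), but kappa is never established.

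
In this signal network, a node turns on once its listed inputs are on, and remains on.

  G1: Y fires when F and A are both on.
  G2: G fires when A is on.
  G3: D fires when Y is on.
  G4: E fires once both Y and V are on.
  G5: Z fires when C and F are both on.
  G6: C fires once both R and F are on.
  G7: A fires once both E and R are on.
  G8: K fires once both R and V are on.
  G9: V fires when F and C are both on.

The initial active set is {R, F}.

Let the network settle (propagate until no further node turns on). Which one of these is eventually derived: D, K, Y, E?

G6: R and F on → C on.
F and C are on, so V fires (G9).
G8: R and V on → K on.
D would need Y (G3), but Y never turns on. E would need Y and V (G4), but Y never turns on. Y would need F and A (G1), but A never turns on.

K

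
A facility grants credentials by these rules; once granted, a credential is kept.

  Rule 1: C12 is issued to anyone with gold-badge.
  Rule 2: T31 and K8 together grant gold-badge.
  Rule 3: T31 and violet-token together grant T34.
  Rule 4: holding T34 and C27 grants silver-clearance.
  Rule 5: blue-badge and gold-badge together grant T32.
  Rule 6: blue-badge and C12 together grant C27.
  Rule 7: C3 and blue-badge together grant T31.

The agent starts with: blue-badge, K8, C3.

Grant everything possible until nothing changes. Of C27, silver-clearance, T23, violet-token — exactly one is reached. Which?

Holding C3 and blue-badge grants T31 (Rule 7).
Holding T31 and K8 grants gold-badge (Rule 2).
Holding gold-badge grants C12 (Rule 1).
Holding blue-badge and C12 grants C27 (Rule 6).
silver-clearance would need T34 and C27 (Rule 4), but T34 is never granted. No rule produces violet-token, and it is not given. No rule produces T23, and it is not given.

C27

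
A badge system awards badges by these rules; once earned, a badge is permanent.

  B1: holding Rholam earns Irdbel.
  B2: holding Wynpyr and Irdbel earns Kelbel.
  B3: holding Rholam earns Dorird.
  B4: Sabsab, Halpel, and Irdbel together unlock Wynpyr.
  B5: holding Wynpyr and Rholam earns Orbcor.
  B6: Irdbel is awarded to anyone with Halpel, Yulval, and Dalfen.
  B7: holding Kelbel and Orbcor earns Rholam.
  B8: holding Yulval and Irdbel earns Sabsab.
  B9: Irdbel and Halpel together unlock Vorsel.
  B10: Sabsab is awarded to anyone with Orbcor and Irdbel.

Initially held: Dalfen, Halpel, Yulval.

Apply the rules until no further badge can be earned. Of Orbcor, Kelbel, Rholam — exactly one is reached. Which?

Kelbel

With Halpel, Yulval, and Dalfen, Irdbel is earned (B6).
With Yulval and Irdbel, Sabsab is earned (B8).
With Sabsab, Halpel, and Irdbel, Wynpyr is earned (B4).
With Wynpyr and Irdbel, Kelbel is earned (B2).
Orbcor would need Wynpyr and Rholam (B5), but Rholam is never earned. Rholam would need Kelbel and Orbcor (B7), but Orbcor is never earned.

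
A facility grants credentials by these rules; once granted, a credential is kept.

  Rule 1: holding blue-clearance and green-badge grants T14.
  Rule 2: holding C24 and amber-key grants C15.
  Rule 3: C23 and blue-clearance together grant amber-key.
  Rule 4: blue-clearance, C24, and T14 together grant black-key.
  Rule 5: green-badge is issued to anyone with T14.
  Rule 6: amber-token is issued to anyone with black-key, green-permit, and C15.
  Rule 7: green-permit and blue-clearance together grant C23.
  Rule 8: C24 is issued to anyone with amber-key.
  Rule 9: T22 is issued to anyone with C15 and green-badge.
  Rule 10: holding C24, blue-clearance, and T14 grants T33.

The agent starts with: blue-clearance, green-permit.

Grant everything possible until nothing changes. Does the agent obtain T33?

No

T33 would need C24, blue-clearance, and T14 (Rule 10), but T14 is never granted.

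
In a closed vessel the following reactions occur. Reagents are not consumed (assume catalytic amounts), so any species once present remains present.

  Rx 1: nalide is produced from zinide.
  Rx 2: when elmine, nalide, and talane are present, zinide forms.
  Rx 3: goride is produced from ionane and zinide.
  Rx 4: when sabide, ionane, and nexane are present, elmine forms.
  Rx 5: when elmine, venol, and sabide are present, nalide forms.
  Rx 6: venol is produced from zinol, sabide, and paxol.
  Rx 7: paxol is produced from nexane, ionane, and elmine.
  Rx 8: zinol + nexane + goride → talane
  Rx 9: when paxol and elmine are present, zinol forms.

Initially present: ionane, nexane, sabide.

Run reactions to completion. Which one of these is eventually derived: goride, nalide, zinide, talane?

nalide

sabide, ionane, and nexane present → elmine forms (Rx 4).
nexane, ionane, and elmine present → paxol forms (Rx 7).
paxol and elmine present → zinol forms (Rx 9).
zinol, sabide, and paxol present → venol forms (Rx 6).
elmine, venol, and sabide present → nalide forms (Rx 5).
talane would need zinol, nexane, and goride (Rx 8), but goride never forms. zinide would need elmine, nalide, and talane (Rx 2), but talane never forms. goride would need ionane and zinide (Rx 3), but zinide never forms.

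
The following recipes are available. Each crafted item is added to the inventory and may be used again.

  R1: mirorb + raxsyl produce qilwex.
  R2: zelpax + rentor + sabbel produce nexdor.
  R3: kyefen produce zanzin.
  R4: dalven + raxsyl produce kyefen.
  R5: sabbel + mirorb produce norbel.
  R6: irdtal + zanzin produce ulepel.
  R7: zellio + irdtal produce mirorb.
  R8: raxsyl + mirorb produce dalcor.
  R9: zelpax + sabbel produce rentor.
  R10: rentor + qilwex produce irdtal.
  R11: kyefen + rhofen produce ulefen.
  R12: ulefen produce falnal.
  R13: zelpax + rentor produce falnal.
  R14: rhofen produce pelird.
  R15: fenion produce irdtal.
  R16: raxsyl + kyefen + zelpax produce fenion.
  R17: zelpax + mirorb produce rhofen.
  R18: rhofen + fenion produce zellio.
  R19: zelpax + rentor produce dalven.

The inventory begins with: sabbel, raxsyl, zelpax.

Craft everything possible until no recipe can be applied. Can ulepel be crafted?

Using R9, zelpax and sabbel make rentor.
Using R19, zelpax and rentor make dalven.
Using R4, dalven and raxsyl make kyefen.
Using R3, kyefen makes zanzin.
Using R16, raxsyl, kyefen, and zelpax make fenion.
Using R15, fenion makes irdtal.
Using R6, irdtal and zanzin make ulepel.

Yes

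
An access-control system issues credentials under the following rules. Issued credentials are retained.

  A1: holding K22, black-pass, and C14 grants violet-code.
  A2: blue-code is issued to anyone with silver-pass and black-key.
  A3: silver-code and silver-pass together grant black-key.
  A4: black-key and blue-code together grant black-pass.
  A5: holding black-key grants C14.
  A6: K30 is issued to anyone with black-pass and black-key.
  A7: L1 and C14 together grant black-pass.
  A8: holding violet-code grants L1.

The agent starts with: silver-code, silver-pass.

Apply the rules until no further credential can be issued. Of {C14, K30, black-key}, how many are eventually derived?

3

Holding silver-code and silver-pass grants black-key (A3).
Holding black-key grants C14 (A5).
Holding silver-pass and black-key grants blue-code (A2).
Holding black-key and blue-code grants black-pass (A4).
Holding black-pass and black-key grants K30 (A6).
C14: reached.
K30: reached.
black-key: reached.
All 3 are reached.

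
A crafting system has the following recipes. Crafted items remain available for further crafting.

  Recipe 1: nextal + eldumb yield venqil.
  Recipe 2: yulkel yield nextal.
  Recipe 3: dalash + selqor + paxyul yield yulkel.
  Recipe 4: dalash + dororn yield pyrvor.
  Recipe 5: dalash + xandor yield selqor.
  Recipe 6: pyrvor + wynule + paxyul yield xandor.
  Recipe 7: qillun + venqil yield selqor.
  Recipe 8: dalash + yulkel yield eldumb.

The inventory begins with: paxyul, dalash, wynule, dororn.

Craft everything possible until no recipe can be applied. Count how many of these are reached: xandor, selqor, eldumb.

3

Using Recipe 4, dalash and dororn make pyrvor.
pyrvor + wynule + paxyul → xandor (Recipe 6).
Using Recipe 5, dalash and xandor make selqor.
dalash + selqor + paxyul → yulkel (Recipe 3).
Using Recipe 8, dalash and yulkel make eldumb.
xandor: reached.
selqor: reached.
eldumb: reached.
All 3 are reached.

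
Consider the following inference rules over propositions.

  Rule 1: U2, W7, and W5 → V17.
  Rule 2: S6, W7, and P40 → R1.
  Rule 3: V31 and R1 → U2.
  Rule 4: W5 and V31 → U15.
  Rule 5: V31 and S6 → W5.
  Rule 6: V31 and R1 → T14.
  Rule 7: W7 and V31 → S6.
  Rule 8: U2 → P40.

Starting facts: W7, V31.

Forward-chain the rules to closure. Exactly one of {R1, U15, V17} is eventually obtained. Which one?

From W7 and V31, Rule 7 gives S6.
V31 and S6 hold, so W5 follows (Rule 5).
From W5 and V31, Rule 4 gives U15.
R1 would need S6, W7, and P40 (Rule 2), but P40 is never established. V17 would need U2, W7, and W5 (Rule 1), but U2 is never established.

U15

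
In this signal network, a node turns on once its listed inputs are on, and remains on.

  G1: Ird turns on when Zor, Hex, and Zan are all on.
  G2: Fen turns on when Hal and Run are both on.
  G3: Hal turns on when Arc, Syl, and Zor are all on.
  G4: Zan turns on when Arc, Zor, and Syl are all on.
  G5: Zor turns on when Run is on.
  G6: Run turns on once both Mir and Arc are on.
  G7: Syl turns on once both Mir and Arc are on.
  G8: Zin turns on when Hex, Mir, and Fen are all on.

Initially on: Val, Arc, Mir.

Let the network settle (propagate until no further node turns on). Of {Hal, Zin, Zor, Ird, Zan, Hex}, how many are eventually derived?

3

Mir and Arc are on, so Syl turns on (G7).
G6: Mir and Arc on → Run on.
Run is on, so Zor turns on (G5).
G4: Arc, Zor, and Syl on → Zan on.
G3: Arc, Syl, and Zor on → Hal on.
Hal: reached.
Zin would need Hex, Mir, and Fen (G8), but Hex never turns on.
Zor: reached.
Ird would need Zor, Hex, and Zan (G1), but Hex never turns on.
Zan: reached.
No rule produces Hex, and it is not given.
Reached: Hal, Zor, and Zan — 3 of the 6.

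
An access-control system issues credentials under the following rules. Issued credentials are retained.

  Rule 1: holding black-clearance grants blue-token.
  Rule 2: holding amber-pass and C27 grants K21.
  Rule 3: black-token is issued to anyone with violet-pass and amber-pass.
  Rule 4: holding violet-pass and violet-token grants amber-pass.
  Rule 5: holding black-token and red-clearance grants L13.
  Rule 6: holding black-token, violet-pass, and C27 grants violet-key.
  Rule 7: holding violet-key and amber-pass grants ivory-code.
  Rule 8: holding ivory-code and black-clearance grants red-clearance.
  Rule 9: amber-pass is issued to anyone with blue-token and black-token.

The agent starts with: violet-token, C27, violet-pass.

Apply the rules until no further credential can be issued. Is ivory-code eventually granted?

Holding violet-pass and violet-token grants amber-pass (Rule 4).
Holding violet-pass and amber-pass grants black-token (Rule 3).
Holding black-token, violet-pass, and C27 grants violet-key (Rule 6).
Holding violet-key and amber-pass grants ivory-code (Rule 7).

Yes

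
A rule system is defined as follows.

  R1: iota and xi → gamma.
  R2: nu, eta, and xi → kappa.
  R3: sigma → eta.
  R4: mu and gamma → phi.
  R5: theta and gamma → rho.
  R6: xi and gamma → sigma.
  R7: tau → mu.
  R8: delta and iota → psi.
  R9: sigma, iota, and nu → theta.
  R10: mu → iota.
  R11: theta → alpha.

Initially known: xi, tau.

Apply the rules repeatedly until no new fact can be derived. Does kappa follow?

No

kappa would need nu, eta, and xi (R2), but nu is never established.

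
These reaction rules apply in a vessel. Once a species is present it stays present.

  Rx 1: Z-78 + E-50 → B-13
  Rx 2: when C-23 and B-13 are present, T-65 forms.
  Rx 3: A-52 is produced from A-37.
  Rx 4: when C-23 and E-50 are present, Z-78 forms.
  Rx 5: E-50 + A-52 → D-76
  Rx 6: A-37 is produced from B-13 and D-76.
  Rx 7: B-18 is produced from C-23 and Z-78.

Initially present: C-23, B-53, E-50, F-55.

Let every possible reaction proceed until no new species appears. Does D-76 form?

No

D-76 would need E-50 and A-52 (Rx 5), but A-52 never forms.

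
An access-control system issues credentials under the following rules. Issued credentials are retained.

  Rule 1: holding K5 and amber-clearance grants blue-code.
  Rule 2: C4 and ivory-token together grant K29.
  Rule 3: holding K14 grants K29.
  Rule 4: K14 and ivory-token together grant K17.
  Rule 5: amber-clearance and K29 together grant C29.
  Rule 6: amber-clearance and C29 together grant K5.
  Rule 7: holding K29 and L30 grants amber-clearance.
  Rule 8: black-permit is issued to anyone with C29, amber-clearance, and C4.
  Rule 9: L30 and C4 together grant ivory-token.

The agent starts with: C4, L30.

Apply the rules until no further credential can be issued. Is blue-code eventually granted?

Holding L30 and C4 grants ivory-token (Rule 9).
Holding C4 and ivory-token grants K29 (Rule 2).
Holding K29 and L30 grants amber-clearance (Rule 7).
Holding amber-clearance and K29 grants C29 (Rule 5).
Holding amber-clearance and C29 grants K5 (Rule 6).
Holding K5 and amber-clearance grants blue-code (Rule 1).

Yes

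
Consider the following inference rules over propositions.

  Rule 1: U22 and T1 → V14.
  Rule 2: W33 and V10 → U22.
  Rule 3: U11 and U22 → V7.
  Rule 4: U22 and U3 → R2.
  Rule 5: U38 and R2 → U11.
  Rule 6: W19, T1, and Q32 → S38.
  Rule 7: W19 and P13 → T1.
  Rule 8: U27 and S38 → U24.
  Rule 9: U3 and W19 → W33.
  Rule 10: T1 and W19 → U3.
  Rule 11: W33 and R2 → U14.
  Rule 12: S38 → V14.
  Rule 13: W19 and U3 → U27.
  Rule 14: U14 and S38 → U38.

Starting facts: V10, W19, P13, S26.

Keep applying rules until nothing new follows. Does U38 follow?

U38 would need U14 and S38 (Rule 14), but S38 is never established.

No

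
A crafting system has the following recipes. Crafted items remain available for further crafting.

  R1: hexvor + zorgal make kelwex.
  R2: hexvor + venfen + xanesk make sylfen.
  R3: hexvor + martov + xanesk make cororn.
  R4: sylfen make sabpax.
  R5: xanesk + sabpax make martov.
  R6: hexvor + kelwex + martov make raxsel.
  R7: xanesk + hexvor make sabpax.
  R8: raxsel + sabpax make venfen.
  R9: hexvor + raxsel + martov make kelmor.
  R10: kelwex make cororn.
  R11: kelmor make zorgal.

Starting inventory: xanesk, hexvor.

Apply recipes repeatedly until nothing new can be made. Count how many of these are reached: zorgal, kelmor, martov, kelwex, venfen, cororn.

Using R7, xanesk and hexvor make sabpax.
xanesk + sabpax → martov (R5).
Using R3, hexvor, martov, and xanesk make cororn.
zorgal would need kelmor (R11), but kelmor is never obtained.
kelmor would need hexvor, raxsel, and martov (R9), but raxsel is never obtained.
martov: reached.
kelwex would need hexvor and zorgal (R1), but zorgal is never obtained.
venfen would need raxsel and sabpax (R8), but raxsel is never obtained.
cororn: reached.
Reached: martov and cororn — 2 of the 6.

2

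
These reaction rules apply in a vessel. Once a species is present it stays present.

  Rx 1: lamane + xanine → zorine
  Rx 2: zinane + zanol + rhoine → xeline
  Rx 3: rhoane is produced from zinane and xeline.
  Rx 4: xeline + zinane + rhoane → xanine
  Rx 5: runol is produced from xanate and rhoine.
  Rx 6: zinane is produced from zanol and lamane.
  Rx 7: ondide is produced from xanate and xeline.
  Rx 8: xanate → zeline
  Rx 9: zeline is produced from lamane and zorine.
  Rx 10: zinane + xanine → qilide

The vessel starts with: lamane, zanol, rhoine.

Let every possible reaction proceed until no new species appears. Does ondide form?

No

ondide would need xanate and xeline (Rx 7), but xanate never forms.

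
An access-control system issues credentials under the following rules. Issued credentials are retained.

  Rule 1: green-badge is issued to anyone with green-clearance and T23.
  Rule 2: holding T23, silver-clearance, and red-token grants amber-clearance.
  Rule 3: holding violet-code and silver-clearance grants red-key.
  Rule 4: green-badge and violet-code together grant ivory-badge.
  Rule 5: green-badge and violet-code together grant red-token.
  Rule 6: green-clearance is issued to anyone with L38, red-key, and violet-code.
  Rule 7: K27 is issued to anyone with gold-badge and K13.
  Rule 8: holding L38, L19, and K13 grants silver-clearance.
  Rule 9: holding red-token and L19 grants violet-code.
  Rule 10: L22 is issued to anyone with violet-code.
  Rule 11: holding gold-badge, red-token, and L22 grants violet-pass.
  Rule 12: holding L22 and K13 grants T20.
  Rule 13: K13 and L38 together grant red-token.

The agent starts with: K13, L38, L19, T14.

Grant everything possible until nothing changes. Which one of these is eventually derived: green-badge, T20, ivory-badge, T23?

Holding K13 and L38 grants red-token (Rule 13).
Holding red-token and L19 grants violet-code (Rule 9).
Holding violet-code grants L22 (Rule 10).
Holding L22 and K13 grants T20 (Rule 12).
green-badge would need green-clearance and T23 (Rule 1), but T23 is never granted. ivory-badge would need green-badge and violet-code (Rule 4), but green-badge is never granted. No rule produces T23, and it is not given.

T20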